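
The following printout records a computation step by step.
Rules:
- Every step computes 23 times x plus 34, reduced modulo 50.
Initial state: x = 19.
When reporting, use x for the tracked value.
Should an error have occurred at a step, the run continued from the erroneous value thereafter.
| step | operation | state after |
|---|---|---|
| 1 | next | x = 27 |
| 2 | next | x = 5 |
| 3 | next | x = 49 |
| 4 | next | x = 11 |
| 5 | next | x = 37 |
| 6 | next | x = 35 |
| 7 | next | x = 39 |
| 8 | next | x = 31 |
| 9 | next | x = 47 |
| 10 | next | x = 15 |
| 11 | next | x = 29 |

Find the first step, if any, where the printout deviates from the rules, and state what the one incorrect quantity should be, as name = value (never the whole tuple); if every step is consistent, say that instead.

step 1, x = 21

Recomputing the run from the initial state:
step 1: x = 21
step 2: x = 17
step 3: x = 25
step 4: x = 9
step 5: x = 41
step 6: x = 27
step 7: x = 5
step 8: x = 49
step 9: x = 11
step 10: x = 37
step 11: x = 35
The first disagreement with the printout is at step 1, where the value should be x = 21.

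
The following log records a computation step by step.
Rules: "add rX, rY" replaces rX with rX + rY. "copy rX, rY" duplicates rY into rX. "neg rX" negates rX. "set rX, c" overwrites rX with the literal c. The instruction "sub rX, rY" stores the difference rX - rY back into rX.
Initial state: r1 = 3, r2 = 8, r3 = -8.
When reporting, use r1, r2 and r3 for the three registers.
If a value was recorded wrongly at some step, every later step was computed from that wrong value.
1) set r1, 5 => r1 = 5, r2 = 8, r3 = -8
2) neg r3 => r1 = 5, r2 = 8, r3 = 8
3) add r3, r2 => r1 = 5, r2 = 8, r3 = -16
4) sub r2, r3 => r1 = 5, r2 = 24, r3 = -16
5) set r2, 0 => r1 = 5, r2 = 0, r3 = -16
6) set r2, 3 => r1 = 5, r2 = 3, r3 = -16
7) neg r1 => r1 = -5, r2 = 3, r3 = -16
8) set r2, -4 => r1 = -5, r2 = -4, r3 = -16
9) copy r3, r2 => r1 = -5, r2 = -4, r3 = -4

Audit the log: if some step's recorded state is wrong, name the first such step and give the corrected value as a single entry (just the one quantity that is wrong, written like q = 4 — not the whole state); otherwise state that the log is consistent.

step 3, r3 = 16

1. r1 = 5 (exactly as logged)
2. r3 = -(-8) = 8 (checks out)
3. r3 = 8 + 8 = 16 (first mismatch against the log)
Conclusion: step 3 carries the first error; the entry should be r3 = 16.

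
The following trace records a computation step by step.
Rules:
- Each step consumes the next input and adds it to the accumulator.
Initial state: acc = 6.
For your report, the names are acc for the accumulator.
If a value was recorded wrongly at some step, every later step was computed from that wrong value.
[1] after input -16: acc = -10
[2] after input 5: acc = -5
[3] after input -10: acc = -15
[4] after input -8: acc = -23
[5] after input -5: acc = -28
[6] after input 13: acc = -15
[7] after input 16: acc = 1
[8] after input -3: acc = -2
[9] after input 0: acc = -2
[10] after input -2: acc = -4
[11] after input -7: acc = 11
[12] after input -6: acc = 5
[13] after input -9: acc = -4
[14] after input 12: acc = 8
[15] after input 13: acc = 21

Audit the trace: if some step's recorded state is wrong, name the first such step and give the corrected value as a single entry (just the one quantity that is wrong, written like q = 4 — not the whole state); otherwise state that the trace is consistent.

step 11, acc = -11

step 1: acc = 6 + -16 = -10 -> no discrepancy
step 2: acc = -10 + 5 = -5 -> in agreement
step 3: acc = -5 + -10 = -15 -> matches
step 4: acc = -15 + -8 = -23 -> same as recorded
step 5: acc = -23 + -5 = -28 -> consistent with the trace
step 6: acc = -28 + 13 = -15 -> agrees with the trace
step 7: acc = -15 + 16 = 1 -> consistent with the trace
step 8: acc = 1 + -3 = -2 -> no discrepancy
step 9: acc = -2 + 0 = -2 -> consistent with the trace
step 10: acc = -2 + -2 = -4 -> confirmed correct
step 11: acc = -4 + -7 = -11 -> this is not what the trace shows
The audit stops at step 11: the recorded entry is wrong and should be acc = -11.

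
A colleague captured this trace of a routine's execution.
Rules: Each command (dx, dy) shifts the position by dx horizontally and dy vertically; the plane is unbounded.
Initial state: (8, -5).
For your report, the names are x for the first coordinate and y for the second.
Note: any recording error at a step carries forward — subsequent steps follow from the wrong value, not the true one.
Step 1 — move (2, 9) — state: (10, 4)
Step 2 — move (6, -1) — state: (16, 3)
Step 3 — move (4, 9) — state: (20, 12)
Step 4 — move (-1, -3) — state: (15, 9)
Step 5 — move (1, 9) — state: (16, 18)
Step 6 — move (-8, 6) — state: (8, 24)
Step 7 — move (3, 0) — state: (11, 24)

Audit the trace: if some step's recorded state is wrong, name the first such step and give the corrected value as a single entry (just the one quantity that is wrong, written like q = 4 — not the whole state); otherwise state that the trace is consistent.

Recomputing the run from the initial state:
step 1: x = 10, y = 4
step 2: x = 16, y = 3
step 3: x = 20, y = 12
step 4: x = 19, y = 9
step 5: x = 20, y = 18
step 6: x = 12, y = 24
step 7: x = 15, y = 24
The first disagreement with the trace is at step 4, where the value should be x = 19.

step 4, x = 19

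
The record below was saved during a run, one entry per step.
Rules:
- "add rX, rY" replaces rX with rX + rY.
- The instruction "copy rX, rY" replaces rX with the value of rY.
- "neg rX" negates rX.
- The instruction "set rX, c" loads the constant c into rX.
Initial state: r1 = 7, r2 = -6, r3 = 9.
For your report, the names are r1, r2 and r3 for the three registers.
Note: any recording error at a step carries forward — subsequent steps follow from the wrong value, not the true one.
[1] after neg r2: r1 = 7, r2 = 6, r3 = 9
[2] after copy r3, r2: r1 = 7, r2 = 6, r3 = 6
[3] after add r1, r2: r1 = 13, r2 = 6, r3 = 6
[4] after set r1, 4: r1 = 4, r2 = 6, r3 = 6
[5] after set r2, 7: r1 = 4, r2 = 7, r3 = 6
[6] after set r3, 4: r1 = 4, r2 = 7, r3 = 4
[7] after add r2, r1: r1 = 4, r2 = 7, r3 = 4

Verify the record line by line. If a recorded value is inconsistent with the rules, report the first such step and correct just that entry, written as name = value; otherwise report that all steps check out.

Recomputing the run from the initial state:
step 1: r1 = 7, r2 = 6, r3 = 9
step 2: r1 = 7, r2 = 6, r3 = 6
step 3: r1 = 13, r2 = 6, r3 = 6
step 4: r1 = 4, r2 = 6, r3 = 6
step 5: r1 = 4, r2 = 7, r3 = 6
step 6: r1 = 4, r2 = 7, r3 = 4
step 7: r1 = 4, r2 = 11, r3 = 4
The first disagreement with the record is at step 7, where the value should be r2 = 11.

step 7, r2 = 11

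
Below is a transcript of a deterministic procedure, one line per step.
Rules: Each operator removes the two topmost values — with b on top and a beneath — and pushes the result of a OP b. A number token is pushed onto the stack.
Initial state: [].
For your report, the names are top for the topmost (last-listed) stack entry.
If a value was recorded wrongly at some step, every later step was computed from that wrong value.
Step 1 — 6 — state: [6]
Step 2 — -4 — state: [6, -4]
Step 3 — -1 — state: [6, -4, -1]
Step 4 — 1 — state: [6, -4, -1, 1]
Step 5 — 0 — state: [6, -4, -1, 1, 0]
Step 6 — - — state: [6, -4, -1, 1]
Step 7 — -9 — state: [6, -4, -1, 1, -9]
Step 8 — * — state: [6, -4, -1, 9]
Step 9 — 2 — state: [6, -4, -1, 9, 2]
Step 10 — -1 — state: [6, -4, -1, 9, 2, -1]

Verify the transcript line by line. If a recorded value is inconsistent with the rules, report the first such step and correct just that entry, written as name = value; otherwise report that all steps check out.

step 8, top = -9

step 1: push 6: top = 6 -> checks out
step 2: push -4: top = -4 -> no discrepancy
step 3: push -1: top = -1 -> matches
step 4: push 1: top = 1 -> checks out
step 5: push 0: top = 0 -> consistent with the transcript
step 6: 1 - 0 = 1 -> checks out
step 7: push -9: top = -9 -> no discrepancy
step 8: 1 * -9 = -9 -> not what was recorded
Conclusion: step 8 carries the first error; the entry should be top = -9.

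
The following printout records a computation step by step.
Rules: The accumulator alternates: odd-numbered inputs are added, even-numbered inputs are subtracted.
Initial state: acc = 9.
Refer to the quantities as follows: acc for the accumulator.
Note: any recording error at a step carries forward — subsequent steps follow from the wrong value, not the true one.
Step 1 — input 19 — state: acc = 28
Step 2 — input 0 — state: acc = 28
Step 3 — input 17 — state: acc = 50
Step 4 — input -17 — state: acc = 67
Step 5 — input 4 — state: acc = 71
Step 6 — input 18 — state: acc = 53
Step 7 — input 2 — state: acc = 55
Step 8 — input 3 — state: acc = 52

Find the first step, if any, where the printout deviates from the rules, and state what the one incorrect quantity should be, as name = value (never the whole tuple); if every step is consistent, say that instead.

step 1: acc = 9 + 19 = 28 -> consistent with the printout
step 2: acc = 28 - 0 = 28 -> same as recorded
step 3: acc = 28 + 17 = 45 -> the recorded entry deviates here
Conclusion: step 3 carries the first error; the entry should be acc = 45.

step 3, acc = 45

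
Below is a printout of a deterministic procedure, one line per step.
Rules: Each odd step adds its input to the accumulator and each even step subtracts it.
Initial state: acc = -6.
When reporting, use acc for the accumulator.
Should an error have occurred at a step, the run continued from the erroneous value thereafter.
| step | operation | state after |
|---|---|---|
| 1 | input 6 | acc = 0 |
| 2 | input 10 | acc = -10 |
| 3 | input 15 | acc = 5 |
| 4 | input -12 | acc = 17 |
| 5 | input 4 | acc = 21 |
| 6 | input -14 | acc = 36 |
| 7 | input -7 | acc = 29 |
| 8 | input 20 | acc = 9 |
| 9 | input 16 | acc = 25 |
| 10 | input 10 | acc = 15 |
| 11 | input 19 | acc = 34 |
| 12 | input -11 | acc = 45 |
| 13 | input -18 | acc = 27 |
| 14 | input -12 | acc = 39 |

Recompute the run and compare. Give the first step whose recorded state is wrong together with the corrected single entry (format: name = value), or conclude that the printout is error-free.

step 6, acc = 35

Step 1: acc = -6 + 6 = 0 — in agreement.
Step 2: acc = 0 - 10 = -10 — same as recorded.
Step 3: acc = -10 + 15 = 5 — confirmed correct.
Step 4: acc = 5 - -12 = 17 — matches.
Step 5: acc = 17 + 4 = 21 — in agreement.
Step 6: acc = 21 - -14 = 35 — not what was recorded.
First deviation found at step 6; the corrected entry is acc = 35.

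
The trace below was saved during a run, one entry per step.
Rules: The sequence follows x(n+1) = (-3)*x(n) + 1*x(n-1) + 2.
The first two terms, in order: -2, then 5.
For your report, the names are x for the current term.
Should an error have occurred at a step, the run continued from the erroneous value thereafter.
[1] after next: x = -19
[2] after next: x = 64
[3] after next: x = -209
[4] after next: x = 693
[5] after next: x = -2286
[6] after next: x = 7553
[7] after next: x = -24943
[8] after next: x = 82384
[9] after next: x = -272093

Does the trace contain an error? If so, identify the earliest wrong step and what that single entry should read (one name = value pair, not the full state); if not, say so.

step 1: x = -3*(5) + (1)*(-2) + (2) = -15 -> the trace has a different value
First incorrect step: 1; the correct value is x = -15.

step 1, x = -15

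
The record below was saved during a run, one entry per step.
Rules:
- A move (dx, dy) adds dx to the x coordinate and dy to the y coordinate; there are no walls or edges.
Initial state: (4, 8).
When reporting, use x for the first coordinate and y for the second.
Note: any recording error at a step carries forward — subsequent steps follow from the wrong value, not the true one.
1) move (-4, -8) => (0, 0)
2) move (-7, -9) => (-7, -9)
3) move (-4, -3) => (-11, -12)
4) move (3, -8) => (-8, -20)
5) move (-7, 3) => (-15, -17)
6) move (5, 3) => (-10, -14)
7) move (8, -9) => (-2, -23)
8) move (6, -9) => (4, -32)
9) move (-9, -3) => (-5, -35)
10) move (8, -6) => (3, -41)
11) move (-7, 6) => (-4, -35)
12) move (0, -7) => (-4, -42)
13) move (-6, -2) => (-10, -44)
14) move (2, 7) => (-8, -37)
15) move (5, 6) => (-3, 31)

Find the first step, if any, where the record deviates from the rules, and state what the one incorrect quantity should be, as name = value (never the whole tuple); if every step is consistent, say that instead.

step 15, y = -31

step 1: x = 4 + (-4) = 0, y = 8 + (-8) = 0 -> in agreement
step 2: x = 0 + (-7) = -7, y = 0 + (-9) = -9 -> checks out
step 3: x = -7 + (-4) = -11, y = -9 + (-3) = -12 -> no discrepancy
step 4: x = -11 + (3) = -8, y = -12 + (-8) = -20 -> matches
step 5: x = -8 + (-7) = -15, y = -20 + (3) = -17 -> consistent with the record
step 6: x = -15 + (5) = -10, y = -17 + (3) = -14 -> agrees with the record
step 7: x = -10 + (8) = -2, y = -14 + (-9) = -23 -> matches
step 8: x = -2 + (6) = 4, y = -23 + (-9) = -32 -> no discrepancy
step 9: x = 4 + (-9) = -5, y = -32 + (-3) = -35 -> verified
step 10: x = -5 + (8) = 3, y = -35 + (-6) = -41 -> no discrepancy
step 11: x = 3 + (-7) = -4, y = -41 + (6) = -35 -> consistent with the record
step 12: x = -4 + (0) = -4, y = -35 + (-7) = -42 -> matches
step 13: x = -4 + (-6) = -10, y = -42 + (-2) = -44 -> verified
step 14: x = -10 + (2) = -8, y = -44 + (7) = -37 -> in agreement
step 15: x = -8 + (5) = -3, y = -37 + (6) = -31 -> the recorded entry deviates here
Step 15 is the first one off; corrected, y = -31.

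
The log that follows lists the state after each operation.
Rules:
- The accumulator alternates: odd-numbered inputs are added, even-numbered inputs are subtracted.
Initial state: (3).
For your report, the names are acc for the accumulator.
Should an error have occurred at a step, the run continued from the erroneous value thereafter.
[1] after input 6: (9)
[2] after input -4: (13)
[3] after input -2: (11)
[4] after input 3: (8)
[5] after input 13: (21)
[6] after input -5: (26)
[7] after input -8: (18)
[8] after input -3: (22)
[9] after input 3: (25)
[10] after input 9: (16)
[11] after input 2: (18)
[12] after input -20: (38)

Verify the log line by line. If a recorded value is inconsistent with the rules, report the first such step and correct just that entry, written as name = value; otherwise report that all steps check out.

Recomputing the run from the initial state:
step 1: acc = 9
step 2: acc = 13
step 3: acc = 11
step 4: acc = 8
step 5: acc = 21
step 6: acc = 26
step 7: acc = 18
step 8: acc = 21
step 9: acc = 24
step 10: acc = 15
step 11: acc = 17
step 12: acc = 37
The first disagreement with the log is at step 8, where the value should be acc = 21.

step 8, acc = 21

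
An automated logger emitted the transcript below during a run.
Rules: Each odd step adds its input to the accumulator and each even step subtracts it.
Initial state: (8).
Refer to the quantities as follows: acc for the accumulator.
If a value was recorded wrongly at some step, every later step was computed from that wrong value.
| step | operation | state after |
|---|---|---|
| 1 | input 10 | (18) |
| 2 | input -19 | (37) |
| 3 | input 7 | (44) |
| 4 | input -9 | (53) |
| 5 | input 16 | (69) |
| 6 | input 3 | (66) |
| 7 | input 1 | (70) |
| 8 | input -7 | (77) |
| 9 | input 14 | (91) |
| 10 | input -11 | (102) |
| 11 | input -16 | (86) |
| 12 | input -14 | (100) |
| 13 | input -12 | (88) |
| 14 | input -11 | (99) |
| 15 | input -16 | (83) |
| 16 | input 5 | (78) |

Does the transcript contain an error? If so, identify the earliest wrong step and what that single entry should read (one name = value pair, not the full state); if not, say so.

Recomputing the run from the initial state:
step 1: acc = 18
step 2: acc = 37
step 3: acc = 44
step 4: acc = 53
step 5: acc = 69
step 6: acc = 66
step 7: acc = 67
step 8: acc = 74
step 9: acc = 88
step 10: acc = 99
step 11: acc = 83
step 12: acc = 97
step 13: acc = 85
step 14: acc = 96
step 15: acc = 80
step 16: acc = 75
The first disagreement with the transcript is at step 7, where the value should be acc = 67.

step 7, acc = 67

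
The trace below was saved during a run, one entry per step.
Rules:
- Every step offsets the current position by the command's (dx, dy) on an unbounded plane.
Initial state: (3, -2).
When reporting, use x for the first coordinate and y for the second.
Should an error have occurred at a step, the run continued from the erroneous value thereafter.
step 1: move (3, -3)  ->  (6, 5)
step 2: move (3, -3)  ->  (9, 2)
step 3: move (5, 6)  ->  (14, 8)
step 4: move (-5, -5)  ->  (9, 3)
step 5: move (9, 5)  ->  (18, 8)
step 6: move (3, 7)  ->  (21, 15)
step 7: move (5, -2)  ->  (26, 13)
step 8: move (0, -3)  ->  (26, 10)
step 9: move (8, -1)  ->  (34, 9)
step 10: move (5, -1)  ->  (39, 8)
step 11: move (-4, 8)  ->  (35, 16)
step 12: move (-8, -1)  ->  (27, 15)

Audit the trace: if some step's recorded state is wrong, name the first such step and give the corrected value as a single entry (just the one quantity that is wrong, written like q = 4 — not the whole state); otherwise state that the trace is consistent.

Recomputing the run from the initial state:
step 1: x = 6, y = -5
step 2: x = 9, y = -8
step 3: x = 14, y = -2
step 4: x = 9, y = -7
step 5: x = 18, y = -2
step 6: x = 21, y = 5
step 7: x = 26, y = 3
step 8: x = 26, y = 0
step 9: x = 34, y = -1
step 10: x = 39, y = -2
step 11: x = 35, y = 6
step 12: x = 27, y = 5
The first disagreement with the trace is at step 1, where the value should be y = -5.

step 1, y = -5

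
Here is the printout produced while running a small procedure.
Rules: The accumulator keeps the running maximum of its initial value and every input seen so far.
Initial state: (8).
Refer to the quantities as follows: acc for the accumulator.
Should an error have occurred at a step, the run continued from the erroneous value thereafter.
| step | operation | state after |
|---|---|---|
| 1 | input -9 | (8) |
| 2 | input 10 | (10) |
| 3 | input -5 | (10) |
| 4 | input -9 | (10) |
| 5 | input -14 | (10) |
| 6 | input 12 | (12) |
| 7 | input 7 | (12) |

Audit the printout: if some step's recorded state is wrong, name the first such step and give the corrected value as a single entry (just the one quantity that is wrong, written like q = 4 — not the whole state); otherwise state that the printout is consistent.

no error

Recomputing the run from the initial state:
step 1: acc = 8
step 2: acc = 10
step 3: acc = 10
step 4: acc = 10
step 5: acc = 10
step 6: acc = 12
step 7: acc = 12
This matches the printout at every step.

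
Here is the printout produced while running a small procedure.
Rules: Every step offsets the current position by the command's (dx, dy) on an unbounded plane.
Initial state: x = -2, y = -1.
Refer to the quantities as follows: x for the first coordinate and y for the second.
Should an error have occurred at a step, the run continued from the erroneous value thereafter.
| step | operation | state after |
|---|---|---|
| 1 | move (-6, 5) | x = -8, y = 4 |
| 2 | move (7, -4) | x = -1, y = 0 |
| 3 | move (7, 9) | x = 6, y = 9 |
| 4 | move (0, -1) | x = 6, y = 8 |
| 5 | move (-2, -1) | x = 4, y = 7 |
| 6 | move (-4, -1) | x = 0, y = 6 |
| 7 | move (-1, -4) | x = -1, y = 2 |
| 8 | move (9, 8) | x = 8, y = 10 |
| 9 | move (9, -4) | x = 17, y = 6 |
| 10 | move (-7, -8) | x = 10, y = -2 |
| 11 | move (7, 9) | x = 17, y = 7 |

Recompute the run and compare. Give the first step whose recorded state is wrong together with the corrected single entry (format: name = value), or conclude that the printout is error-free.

Step 1: x = -2 + (-6) = -8, y = -1 + (5) = 4 — exactly as logged.
Step 2: x = -8 + (7) = -1, y = 4 + (-4) = 0 — verified.
Step 3: x = -1 + (7) = 6, y = 0 + (9) = 9 — no discrepancy.
Step 4: x = 6 + (0) = 6, y = 9 + (-1) = 8 — exactly as logged.
Step 5: x = 6 + (-2) = 4, y = 8 + (-1) = 7 — no discrepancy.
Step 6: x = 4 + (-4) = 0, y = 7 + (-1) = 6 — no discrepancy.
Step 7: x = 0 + (-1) = -1, y = 6 + (-4) = 2 — matches.
Step 8: x = -1 + (9) = 8, y = 2 + (8) = 10 — verified.
Step 9: x = 8 + (9) = 17, y = 10 + (-4) = 6 — confirmed correct.
Step 10: x = 17 + (-7) = 10, y = 6 + (-8) = -2 — confirmed correct.
Step 11: x = 10 + (7) = 17, y = -2 + (9) = 7 — agrees with the printout.
The recomputation confirms every line.

no error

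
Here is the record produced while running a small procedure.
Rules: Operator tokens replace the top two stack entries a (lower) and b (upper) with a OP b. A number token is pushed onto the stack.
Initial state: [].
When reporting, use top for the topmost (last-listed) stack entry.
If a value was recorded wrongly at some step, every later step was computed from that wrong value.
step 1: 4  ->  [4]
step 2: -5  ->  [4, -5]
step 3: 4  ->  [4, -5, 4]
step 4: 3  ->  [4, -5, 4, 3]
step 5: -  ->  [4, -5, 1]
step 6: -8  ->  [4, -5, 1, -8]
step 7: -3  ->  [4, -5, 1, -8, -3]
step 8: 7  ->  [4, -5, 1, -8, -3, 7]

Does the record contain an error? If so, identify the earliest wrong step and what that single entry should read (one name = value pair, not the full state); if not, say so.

1. push 4: top = 4 (matches)
2. push -5: top = -5 (exactly as logged)
3. push 4: top = 4 (verified)
4. push 3: top = 3 (matches)
5. 4 - 3 = 1 (exactly as logged)
6. push -8: top = -8 (checks out)
7. push -3: top = -3 (confirmed correct)
8. push 7: top = 7 (consistent with the record)
The whole run recomputes cleanly — no discrepancies.

no error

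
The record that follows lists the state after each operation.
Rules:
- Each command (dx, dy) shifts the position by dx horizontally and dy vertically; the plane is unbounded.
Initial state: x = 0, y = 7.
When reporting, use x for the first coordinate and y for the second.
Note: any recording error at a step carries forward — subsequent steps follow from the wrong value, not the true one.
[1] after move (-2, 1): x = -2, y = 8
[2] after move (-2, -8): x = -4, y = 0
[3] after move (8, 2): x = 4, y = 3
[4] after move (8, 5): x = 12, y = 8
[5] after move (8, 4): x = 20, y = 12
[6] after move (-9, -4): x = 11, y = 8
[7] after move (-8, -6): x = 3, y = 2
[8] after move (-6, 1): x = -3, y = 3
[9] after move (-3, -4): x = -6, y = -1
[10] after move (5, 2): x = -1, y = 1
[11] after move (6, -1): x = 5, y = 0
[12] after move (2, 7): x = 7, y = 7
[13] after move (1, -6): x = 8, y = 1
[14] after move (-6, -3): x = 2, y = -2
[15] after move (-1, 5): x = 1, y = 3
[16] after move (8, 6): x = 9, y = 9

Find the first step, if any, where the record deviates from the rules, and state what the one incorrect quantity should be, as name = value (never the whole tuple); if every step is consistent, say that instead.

step 3, y = 2

Recomputing the run from the initial state:
step 1: x = -2, y = 8
step 2: x = -4, y = 0
step 3: x = 4, y = 2
step 4: x = 12, y = 7
step 5: x = 20, y = 11
step 6: x = 11, y = 7
step 7: x = 3, y = 1
step 8: x = -3, y = 2
step 9: x = -6, y = -2
step 10: x = -1, y = 0
step 11: x = 5, y = -1
step 12: x = 7, y = 6
step 13: x = 8, y = 0
step 14: x = 2, y = -3
step 15: x = 1, y = 2
step 16: x = 9, y = 8
The first disagreement with the record is at step 3, where the value should be y = 2.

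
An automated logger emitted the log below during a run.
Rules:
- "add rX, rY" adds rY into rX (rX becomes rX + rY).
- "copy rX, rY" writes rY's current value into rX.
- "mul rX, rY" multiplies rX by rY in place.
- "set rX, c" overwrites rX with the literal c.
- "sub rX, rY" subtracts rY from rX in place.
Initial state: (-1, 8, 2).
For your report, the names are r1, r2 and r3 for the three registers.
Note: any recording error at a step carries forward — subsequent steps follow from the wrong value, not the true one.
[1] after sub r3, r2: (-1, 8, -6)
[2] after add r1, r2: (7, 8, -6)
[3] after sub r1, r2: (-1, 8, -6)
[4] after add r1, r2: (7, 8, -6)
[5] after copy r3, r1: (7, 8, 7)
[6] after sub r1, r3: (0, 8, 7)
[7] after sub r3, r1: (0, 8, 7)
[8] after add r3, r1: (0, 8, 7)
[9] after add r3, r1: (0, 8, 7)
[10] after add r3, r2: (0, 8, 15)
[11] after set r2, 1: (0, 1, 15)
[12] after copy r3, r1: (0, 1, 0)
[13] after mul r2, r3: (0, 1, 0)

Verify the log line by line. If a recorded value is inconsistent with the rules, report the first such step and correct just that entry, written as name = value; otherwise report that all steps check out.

Step 1: r3 = 2 - 8 = -6 — checks out.
Step 2: r1 = -1 + 8 = 7 — same as recorded.
Step 3: r1 = 7 - 8 = -1 — verified.
Step 4: r1 = -1 + 8 = 7 — in agreement.
Step 5: r3 = 7 — confirmed correct.
Step 6: r1 = 7 - 7 = 0 — exactly as logged.
Step 7: r3 = 7 - 0 = 7 — matches.
Step 8: r3 = 7 + 0 = 7 — in agreement.
Step 9: r3 = 7 + 0 = 7 — agrees with the log.
Step 10: r3 = 7 + 8 = 15 — matches.
Step 11: r2 = 1 — matches.
Step 12: r3 = 0 — verified.
Step 13: r2 = 1 * 0 = 0 — this is not what the log shows.
Conclusion: step 13 carries the first error; the entry should be r2 = 0.

step 13, r2 = 0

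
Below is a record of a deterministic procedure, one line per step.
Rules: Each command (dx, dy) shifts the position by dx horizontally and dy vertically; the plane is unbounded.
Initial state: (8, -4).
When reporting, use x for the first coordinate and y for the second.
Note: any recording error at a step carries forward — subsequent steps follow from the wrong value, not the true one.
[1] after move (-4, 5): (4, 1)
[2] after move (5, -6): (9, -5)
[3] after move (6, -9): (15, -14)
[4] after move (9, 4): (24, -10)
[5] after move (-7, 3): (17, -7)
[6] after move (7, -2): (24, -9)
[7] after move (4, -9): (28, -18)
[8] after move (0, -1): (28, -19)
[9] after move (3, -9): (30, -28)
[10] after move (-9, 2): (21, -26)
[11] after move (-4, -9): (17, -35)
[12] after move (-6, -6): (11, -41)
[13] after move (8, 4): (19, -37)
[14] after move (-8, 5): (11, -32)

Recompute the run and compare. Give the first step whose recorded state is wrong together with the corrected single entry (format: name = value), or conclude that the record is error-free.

Step 1: x = 8 + (-4) = 4, y = -4 + (5) = 1 — verified.
Step 2: x = 4 + (5) = 9, y = 1 + (-6) = -5 — verified.
Step 3: x = 9 + (6) = 15, y = -5 + (-9) = -14 — verified.
Step 4: x = 15 + (9) = 24, y = -14 + (4) = -10 — consistent with the record.
Step 5: x = 24 + (-7) = 17, y = -10 + (3) = -7 — in agreement.
Step 6: x = 17 + (7) = 24, y = -7 + (-2) = -9 — confirmed correct.
Step 7: x = 24 + (4) = 28, y = -9 + (-9) = -18 — confirmed correct.
Step 8: x = 28 + (0) = 28, y = -18 + (-1) = -19 — matches.
Step 9: x = 28 + (3) = 31, y = -19 + (-9) = -28 — first mismatch against the record.
So the first discrepancy is step 9, where the right value is x = 31.

step 9, x = 31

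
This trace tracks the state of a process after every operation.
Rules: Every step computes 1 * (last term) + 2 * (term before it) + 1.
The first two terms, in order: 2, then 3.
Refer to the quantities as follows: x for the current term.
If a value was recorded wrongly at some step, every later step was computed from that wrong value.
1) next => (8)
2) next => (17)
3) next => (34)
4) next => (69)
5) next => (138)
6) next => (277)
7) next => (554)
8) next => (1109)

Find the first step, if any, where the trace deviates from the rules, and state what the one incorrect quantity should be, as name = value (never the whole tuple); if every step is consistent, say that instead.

Recomputing the run from the initial state:
step 1: x = 8
step 2: x = 15
step 3: x = 32
step 4: x = 63
step 5: x = 128
step 6: x = 255
step 7: x = 512
step 8: x = 1023
The first disagreement with the trace is at step 2, where the value should be x = 15.

step 2, x = 15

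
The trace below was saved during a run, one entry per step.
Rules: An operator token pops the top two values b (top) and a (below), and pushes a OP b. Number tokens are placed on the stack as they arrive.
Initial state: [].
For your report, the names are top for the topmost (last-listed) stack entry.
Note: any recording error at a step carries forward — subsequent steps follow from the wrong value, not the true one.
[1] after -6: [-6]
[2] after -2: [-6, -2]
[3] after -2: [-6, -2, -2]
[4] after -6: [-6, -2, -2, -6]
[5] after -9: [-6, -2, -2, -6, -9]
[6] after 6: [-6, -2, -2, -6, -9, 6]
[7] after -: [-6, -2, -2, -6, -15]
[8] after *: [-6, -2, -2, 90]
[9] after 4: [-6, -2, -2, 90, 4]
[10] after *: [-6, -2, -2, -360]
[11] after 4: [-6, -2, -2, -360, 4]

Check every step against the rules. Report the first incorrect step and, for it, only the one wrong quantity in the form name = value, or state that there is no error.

1. push -6: top = -6 (consistent with the trace)
2. push -2: top = -2 (same as recorded)
3. push -2: top = -2 (in agreement)
4. push -6: top = -6 (same as recorded)
5. push -9: top = -9 (in agreement)
6. push 6: top = 6 (exactly as logged)
7. -9 - 6 = -15 (no discrepancy)
8. -6 * -15 = 90 (confirmed correct)
9. push 4: top = 4 (confirmed correct)
10. 90 * 4 = 360 (the trace disagrees here)
That makes step 10 the first incorrect line — top = 360 is what it should show.

step 10, top = 360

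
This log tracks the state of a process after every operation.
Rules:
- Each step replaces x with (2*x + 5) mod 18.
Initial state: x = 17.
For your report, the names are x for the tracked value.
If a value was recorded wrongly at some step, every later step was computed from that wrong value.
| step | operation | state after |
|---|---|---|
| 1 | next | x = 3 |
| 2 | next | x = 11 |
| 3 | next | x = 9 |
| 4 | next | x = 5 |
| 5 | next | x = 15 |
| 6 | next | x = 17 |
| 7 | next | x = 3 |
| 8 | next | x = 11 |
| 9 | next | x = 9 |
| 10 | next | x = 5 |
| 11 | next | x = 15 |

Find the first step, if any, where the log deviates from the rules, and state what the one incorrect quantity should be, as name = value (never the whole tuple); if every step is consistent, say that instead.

step 1: x = (2*17 + 5) mod 18 = 3 -> verified
step 2: x = (2*3 + 5) mod 18 = 11 -> exactly as logged
step 3: x = (2*11 + 5) mod 18 = 9 -> verified
step 4: x = (2*9 + 5) mod 18 = 5 -> consistent with the log
step 5: x = (2*5 + 5) mod 18 = 15 -> consistent with the log
step 6: x = (2*15 + 5) mod 18 = 17 -> verified
step 7: x = (2*17 + 5) mod 18 = 3 -> no discrepancy
step 8: x = (2*3 + 5) mod 18 = 11 -> no discrepancy
step 9: x = (2*11 + 5) mod 18 = 9 -> no discrepancy
step 10: x = (2*9 + 5) mod 18 = 5 -> confirmed correct
step 11: x = (2*5 + 5) mod 18 = 15 -> in agreement
No step deviates from the rules.

no error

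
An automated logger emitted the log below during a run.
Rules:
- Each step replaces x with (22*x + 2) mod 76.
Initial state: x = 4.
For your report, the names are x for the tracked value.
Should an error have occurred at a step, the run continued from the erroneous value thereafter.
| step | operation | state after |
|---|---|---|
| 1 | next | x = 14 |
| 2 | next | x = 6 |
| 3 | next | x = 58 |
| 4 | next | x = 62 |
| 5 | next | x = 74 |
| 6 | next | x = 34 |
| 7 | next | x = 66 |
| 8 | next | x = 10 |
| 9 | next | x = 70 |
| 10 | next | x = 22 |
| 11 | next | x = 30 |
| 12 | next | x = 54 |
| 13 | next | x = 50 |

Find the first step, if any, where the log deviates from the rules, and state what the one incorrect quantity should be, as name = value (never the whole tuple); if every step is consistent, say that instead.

Recomputing the run from the initial state:
step 1: x = 14
step 2: x = 6
step 3: x = 58
step 4: x = 62
step 5: x = 74
step 6: x = 34
step 7: x = 66
step 8: x = 10
step 9: x = 70
step 10: x = 22
step 11: x = 30
step 12: x = 54
step 13: x = 50
This matches the log at every step.

no error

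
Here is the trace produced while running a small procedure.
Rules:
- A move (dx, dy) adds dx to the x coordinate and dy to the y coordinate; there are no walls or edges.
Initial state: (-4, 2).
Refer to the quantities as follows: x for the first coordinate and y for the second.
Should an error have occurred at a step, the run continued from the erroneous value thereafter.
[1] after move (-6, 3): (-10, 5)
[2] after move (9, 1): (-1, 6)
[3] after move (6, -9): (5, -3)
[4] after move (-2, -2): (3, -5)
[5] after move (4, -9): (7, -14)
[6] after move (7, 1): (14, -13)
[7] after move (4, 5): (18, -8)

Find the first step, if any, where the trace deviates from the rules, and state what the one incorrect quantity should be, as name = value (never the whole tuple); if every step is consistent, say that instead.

Recomputing the run from the initial state:
step 1: x = -10, y = 5
step 2: x = -1, y = 6
step 3: x = 5, y = -3
step 4: x = 3, y = -5
step 5: x = 7, y = -14
step 6: x = 14, y = -13
step 7: x = 18, y = -8
This matches the trace at every step.

no error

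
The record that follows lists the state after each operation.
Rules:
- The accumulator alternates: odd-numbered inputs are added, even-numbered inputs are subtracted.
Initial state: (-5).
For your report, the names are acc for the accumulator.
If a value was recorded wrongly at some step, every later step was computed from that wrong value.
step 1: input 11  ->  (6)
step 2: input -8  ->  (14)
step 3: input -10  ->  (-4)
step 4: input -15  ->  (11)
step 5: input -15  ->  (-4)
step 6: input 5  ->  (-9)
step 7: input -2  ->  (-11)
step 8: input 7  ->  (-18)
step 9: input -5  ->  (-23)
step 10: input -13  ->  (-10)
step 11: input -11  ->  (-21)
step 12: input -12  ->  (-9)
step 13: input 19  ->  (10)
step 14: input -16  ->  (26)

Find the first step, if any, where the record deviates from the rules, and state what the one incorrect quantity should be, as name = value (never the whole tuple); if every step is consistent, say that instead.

Step 1: acc = -5 + 11 = 6 — verified.
Step 2: acc = 6 - -8 = 14 — exactly as logged.
Step 3: acc = 14 + -10 = 4 — not what was recorded.
First incorrect step: 3; the correct value is acc = 4.

step 3, acc = 4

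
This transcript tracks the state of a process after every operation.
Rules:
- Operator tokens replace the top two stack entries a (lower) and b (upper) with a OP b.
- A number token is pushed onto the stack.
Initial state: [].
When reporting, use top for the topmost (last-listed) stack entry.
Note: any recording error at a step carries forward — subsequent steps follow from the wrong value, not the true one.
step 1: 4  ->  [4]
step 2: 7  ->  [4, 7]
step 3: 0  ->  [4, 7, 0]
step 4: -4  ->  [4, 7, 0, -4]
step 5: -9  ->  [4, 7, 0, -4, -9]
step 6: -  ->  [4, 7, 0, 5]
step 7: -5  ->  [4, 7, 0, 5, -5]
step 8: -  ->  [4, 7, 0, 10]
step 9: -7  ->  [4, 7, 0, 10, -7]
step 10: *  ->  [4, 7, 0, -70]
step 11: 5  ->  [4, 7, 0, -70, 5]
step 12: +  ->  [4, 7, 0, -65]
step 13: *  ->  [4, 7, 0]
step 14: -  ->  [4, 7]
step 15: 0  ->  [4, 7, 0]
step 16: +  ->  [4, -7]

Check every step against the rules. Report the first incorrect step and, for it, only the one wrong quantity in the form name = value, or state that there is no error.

Step 1: push 4: top = 4 — exactly as logged.
Step 2: push 7: top = 7 — agrees with the transcript.
Step 3: push 0: top = 0 — in agreement.
Step 4: push -4: top = -4 — exactly as logged.
Step 5: push -9: top = -9 — checks out.
Step 6: -4 - -9 = 5 — confirmed correct.
Step 7: push -5: top = -5 — confirmed correct.
Step 8: 5 - -5 = 10 — in agreement.
Step 9: push -7: top = -7 — exactly as logged.
Step 10: 10 * -7 = -70 — matches.
Step 11: push 5: top = 5 — verified.
Step 12: -70 + 5 = -65 — no discrepancy.
Step 13: 0 * -65 = 0 — same as recorded.
Step 14: 7 - 0 = 7 — matches.
Step 15: push 0: top = 0 — confirmed correct.
Step 16: 7 + 0 = 7 — first mismatch against the transcript.
So the first discrepancy is step 16, where the right value is top = 7.

step 16, top = 7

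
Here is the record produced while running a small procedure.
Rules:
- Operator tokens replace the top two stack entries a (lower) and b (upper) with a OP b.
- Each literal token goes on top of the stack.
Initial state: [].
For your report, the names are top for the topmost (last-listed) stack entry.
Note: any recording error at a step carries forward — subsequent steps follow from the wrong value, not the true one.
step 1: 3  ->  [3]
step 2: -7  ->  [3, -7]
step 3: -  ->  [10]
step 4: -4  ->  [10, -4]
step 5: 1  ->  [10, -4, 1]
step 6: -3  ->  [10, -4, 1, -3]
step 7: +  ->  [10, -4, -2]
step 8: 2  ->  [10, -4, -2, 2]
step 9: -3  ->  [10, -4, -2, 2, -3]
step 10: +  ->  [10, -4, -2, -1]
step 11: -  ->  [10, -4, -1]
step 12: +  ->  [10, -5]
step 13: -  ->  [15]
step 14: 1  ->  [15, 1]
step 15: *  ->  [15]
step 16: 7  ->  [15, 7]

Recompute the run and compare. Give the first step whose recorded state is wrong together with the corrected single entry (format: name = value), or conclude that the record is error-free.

Step 1: push 3: top = 3 — checks out.
Step 2: push -7: top = -7 — checks out.
Step 3: 3 - -7 = 10 — matches.
Step 4: push -4: top = -4 — matches.
Step 5: push 1: top = 1 — exactly as logged.
Step 6: push -3: top = -3 — checks out.
Step 7: 1 + -3 = -2 — no discrepancy.
Step 8: push 2: top = 2 — confirmed correct.
Step 9: push -3: top = -3 — verified.
Step 10: 2 + -3 = -1 — agrees with the record.
Step 11: -2 - -1 = -1 — same as recorded.
Step 12: -4 + -1 = -5 — same as recorded.
Step 13: 10 - -5 = 15 — in agreement.
Step 14: push 1: top = 1 — checks out.
Step 15: 15 * 1 = 15 — agrees with the record.
Step 16: push 7: top = 7 — in agreement.
The recomputation confirms every line.

no error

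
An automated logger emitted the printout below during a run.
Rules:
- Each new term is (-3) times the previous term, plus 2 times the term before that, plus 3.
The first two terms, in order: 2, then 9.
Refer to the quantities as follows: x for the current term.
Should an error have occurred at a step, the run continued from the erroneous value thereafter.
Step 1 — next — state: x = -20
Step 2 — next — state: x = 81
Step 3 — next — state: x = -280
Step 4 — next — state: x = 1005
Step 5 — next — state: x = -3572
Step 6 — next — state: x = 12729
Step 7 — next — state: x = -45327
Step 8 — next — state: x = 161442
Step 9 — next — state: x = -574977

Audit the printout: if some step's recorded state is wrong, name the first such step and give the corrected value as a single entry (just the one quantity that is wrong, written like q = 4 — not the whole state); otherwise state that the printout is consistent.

step 7, x = -45328

step 1: x = -3*(9) + (2)*(2) + (3) = -20 -> no discrepancy
step 2: x = -3*(-20) + (2)*(9) + (3) = 81 -> confirmed correct
step 3: x = -3*(81) + (2)*(-20) + (3) = -280 -> confirmed correct
step 4: x = -3*(-280) + (2)*(81) + (3) = 1005 -> checks out
step 5: x = -3*(1005) + (2)*(-280) + (3) = -3572 -> confirmed correct
step 6: x = -3*(-3572) + (2)*(1005) + (3) = 12729 -> in agreement
step 7: x = -3*(12729) + (2)*(-3572) + (3) = -45328 -> a discrepancy with the printout
The earliest wrong entry is at step 7: it should read x = -45328.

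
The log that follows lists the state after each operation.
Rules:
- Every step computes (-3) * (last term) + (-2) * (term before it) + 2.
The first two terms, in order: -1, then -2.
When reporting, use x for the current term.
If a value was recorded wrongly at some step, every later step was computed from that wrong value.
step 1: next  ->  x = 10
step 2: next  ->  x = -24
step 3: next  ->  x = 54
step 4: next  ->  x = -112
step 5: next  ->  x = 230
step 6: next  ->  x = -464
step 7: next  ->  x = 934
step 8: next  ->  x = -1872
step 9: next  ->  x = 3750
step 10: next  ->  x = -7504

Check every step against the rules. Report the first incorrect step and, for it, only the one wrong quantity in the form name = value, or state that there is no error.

no error

Recomputing the run from the initial state:
step 1: x = 10
step 2: x = -24
step 3: x = 54
step 4: x = -112
step 5: x = 230
step 6: x = -464
step 7: x = 934
step 8: x = -1872
step 9: x = 3750
step 10: x = -7504
This matches the log at every step.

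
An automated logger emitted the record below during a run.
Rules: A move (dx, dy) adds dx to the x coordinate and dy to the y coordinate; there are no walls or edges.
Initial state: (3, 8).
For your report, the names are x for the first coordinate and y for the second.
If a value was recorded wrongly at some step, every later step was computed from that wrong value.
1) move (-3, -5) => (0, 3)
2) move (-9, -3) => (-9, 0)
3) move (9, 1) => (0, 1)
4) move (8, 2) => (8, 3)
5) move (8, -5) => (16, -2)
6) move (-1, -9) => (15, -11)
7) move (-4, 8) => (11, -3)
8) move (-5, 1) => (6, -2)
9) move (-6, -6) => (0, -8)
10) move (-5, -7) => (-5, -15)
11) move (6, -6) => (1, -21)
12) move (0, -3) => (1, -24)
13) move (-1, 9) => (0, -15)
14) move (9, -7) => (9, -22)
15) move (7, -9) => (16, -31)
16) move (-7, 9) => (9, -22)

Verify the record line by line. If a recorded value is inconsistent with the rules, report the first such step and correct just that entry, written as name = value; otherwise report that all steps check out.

1. x = 3 + (-3) = 0, y = 8 + (-5) = 3 (confirmed correct)
2. x = 0 + (-9) = -9, y = 3 + (-3) = 0 (matches)
3. x = -9 + (9) = 0, y = 0 + (1) = 1 (exactly as logged)
4. x = 0 + (8) = 8, y = 1 + (2) = 3 (agrees with the record)
5. x = 8 + (8) = 16, y = 3 + (-5) = -2 (checks out)
6. x = 16 + (-1) = 15, y = -2 + (-9) = -11 (agrees with the record)
7. x = 15 + (-4) = 11, y = -11 + (8) = -3 (same as recorded)
8. x = 11 + (-5) = 6, y = -3 + (1) = -2 (in agreement)
9. x = 6 + (-6) = 0, y = -2 + (-6) = -8 (agrees with the record)
10. x = 0 + (-5) = -5, y = -8 + (-7) = -15 (matches)
11. x = -5 + (6) = 1, y = -15 + (-6) = -21 (confirmed correct)
12. x = 1 + (0) = 1, y = -21 + (-3) = -24 (matches)
13. x = 1 + (-1) = 0, y = -24 + (9) = -15 (verified)
14. x = 0 + (9) = 9, y = -15 + (-7) = -22 (checks out)
15. x = 9 + (7) = 16, y = -22 + (-9) = -31 (same as recorded)
16. x = 16 + (-7) = 9, y = -31 + (9) = -22 (agrees with the record)
All steps check out; nothing to correct.

no error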